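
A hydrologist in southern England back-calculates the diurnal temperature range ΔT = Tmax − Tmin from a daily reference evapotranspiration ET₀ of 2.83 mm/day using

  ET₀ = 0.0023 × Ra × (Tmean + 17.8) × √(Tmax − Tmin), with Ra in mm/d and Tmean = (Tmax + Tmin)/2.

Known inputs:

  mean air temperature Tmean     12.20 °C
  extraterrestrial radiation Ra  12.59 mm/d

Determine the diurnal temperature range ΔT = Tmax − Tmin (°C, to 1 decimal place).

10.6 °C

√ΔT = ET₀ / [0.0023 × Ra × (Tmean+17.8)] = 2.83 / (0.0023 × 12.59 × 30.00) = 3.2577
ΔT = 3.2577² = 10.613 °C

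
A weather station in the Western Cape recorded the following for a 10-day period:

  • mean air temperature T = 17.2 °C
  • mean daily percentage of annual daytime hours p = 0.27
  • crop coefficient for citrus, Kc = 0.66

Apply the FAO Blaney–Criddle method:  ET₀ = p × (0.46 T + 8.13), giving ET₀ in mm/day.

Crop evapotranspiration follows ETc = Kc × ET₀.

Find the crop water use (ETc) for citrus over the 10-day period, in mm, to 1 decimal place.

ET₀ = 0.27 × (0.46 × 17.2 + 8.13) = 0.27 × 16.042 = 4.3313 mm/d
ETc = Kc × ET₀ = 0.66 × 4.3313 = 2.8587 mm/d
Over 10 days: 2.8587 × 10 = 28.587 mm

28.6 mm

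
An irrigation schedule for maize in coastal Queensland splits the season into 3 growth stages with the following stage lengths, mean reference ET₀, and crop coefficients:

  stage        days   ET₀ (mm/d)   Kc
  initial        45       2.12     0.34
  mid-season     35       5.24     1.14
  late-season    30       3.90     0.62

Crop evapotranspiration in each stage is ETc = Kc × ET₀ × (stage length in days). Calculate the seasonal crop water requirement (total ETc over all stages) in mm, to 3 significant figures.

initial: 0.34 × 2.12 × 45 = 32.44 mm
mid-season: 1.14 × 5.24 × 35 = 209.08 mm
late-season: 0.62 × 3.90 × 30 = 72.54 mm
Seasonal total = 314.06 mm

314 mm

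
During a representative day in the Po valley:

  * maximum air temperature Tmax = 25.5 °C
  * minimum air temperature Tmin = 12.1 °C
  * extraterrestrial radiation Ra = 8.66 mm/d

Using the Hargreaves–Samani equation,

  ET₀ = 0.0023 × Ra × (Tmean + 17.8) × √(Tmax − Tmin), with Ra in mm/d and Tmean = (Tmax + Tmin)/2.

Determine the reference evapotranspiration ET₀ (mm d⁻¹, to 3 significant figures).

Tmean = (25.5 + 12.1)/2 = 18.80 °C
ET₀ = 0.0023 × 8.66 × (18.80 + 17.8) × √13.4 = 0.0023 × 8.66 × 36.60 × 3.6606 = 2.6686 mm/d

2.67 mm d⁻¹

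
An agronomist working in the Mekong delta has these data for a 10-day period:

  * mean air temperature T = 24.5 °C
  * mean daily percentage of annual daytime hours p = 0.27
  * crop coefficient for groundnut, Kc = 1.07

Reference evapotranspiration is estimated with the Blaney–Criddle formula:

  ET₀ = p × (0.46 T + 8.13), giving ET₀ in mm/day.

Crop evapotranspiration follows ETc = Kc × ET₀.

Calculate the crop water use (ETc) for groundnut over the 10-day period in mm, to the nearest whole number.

ET₀ = 0.27 × (0.46 × 24.5 + 8.13) = 0.27 × 19.400 = 5.2380 mm/d
ETc = Kc × ET₀ = 1.07 × 5.2380 = 5.6047 mm/d
Over 10 days: 5.6047 × 10 = 56.047 mm

56 mm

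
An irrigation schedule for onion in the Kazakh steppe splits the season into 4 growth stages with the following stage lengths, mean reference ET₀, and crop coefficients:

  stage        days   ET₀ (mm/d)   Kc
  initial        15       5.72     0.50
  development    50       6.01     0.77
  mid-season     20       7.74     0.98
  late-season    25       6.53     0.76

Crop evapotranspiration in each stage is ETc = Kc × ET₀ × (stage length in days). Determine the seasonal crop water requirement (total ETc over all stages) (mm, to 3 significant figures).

initial: 0.50 × 5.72 × 15 = 42.90 mm
development: 0.77 × 6.01 × 50 = 231.39 mm
mid-season: 0.98 × 7.74 × 20 = 151.70 mm
late-season: 0.76 × 6.53 × 25 = 124.07 mm
Seasonal total = 550.06 mm

550 mm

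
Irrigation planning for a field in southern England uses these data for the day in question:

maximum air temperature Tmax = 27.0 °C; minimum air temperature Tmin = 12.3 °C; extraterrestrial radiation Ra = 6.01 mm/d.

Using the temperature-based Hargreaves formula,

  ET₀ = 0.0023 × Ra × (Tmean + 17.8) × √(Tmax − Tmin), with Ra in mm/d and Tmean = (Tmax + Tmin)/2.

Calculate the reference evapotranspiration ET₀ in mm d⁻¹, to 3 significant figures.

1.98 mm d⁻¹

Tmean = (27.0 + 12.3)/2 = 19.65 °C
ET₀ = 0.0023 × 6.01 × (19.65 + 17.8) × √14.7 = 0.0023 × 6.01 × 37.45 × 3.8341 = 1.9848 mm/d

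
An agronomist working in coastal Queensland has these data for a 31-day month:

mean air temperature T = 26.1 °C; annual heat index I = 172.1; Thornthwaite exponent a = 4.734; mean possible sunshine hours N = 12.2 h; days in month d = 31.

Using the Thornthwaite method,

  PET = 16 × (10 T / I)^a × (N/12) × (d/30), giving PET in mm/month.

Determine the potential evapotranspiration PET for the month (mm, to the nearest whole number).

10T/I = 10 × 26.1 / 172.1 = 1.5166
(10T/I)^a = 1.5166^4.734 = 7.1820
Uncorrected PET = 16 × 7.1820 = 114.912 mm
Correction = (N/12)(d/30) = (12.2/12)(31/30) = 1.0506
PET = 114.912 × 1.0506 = 120.727 mm/month

121 mm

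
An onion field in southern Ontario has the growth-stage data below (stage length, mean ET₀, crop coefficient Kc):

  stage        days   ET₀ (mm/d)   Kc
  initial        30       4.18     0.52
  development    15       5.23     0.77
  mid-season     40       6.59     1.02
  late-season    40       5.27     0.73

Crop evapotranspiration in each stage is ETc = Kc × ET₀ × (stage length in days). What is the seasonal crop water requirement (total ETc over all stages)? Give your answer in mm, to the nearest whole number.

initial: 0.52 × 4.18 × 30 = 65.21 mm
development: 0.77 × 5.23 × 15 = 60.41 mm
mid-season: 1.02 × 6.59 × 40 = 268.87 mm
late-season: 0.73 × 5.27 × 40 = 153.88 mm
Seasonal total = 548.37 mm

548 mm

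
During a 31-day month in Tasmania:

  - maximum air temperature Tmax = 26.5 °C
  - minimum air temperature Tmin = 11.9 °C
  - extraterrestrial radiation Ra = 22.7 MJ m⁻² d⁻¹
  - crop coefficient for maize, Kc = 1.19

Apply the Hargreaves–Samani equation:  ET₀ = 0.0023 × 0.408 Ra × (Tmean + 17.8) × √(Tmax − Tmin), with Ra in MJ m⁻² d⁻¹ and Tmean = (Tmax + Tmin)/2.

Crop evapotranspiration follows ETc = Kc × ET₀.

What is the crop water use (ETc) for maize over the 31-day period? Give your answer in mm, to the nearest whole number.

111 mm

Tmean = (26.5 + 11.9)/2 = 19.20 °C
0.408 Ra = 0.408 × 22.7 = 9.2616 mm/d equivalent
ET₀ = 0.0023 × 9.2616 × (19.20 + 17.8) × √14.6 = 0.0023 × 9.2616 × 37.00 × 3.8210 = 3.0116 mm/d
ETc = Kc × ET₀ = 1.19 × 3.0116 = 3.5838 mm/d
Over 31 days: 3.5838 × 31 = 111.098 mm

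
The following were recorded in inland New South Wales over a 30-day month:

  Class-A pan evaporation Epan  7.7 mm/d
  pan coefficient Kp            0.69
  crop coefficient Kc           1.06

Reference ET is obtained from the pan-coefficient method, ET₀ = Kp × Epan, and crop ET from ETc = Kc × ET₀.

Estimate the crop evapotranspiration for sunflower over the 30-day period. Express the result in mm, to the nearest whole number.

169 mm

ET₀ = 0.69 × 7.7 = 5.3130 mm/d
ETc = Kc × ET₀ = 1.06 × 5.3130 = 5.6318 mm/d
Over 30 days: 5.6318 × 30 = 168.954 mm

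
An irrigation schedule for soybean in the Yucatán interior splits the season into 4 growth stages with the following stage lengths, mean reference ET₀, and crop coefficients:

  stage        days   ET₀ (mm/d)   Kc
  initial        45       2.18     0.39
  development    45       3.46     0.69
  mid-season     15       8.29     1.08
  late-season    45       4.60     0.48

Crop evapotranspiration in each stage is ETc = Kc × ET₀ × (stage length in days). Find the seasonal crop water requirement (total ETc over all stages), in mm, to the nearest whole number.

379 mm

initial: 0.39 × 2.18 × 45 = 38.26 mm
development: 0.69 × 3.46 × 45 = 107.43 mm
mid-season: 1.08 × 8.29 × 15 = 134.30 mm
late-season: 0.48 × 4.60 × 45 = 99.36 mm
Seasonal total = 379.35 mm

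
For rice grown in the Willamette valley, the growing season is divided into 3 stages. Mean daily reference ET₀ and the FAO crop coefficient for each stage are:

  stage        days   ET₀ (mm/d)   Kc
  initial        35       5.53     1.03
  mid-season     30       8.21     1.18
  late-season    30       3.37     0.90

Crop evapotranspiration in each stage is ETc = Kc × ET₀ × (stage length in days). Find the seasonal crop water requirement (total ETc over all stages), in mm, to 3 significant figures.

initial: 1.03 × 5.53 × 35 = 199.36 mm
mid-season: 1.18 × 8.21 × 30 = 290.63 mm
late-season: 0.90 × 3.37 × 30 = 90.99 mm
Seasonal total = 580.98 mm

581 mm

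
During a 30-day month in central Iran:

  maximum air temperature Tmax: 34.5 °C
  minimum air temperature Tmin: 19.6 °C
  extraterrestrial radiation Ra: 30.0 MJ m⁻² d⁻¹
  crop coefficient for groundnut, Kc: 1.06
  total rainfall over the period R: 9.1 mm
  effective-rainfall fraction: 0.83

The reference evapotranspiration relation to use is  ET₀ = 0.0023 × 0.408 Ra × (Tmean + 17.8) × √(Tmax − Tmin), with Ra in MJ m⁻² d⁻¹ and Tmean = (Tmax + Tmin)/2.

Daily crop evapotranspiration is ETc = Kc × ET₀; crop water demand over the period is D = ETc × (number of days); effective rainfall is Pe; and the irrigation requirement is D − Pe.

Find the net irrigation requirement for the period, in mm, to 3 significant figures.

147 mm

Tmean = (34.5 + 19.6)/2 = 27.05 °C
0.408 Ra = 0.408 × 30.0 = 12.2400 mm/d equivalent
ET₀ = 0.0023 × 12.2400 × (27.05 + 17.8) × √14.9 = 0.0023 × 12.2400 × 44.85 × 3.8601 = 4.8738 mm/d
ETc = Kc × ET₀ = 1.06 × 4.8738 = 5.1662 mm/d
Crop demand D = ETc × 30 d = 5.1662 × 30 = 154.986 mm
Pe = 0.83 × 9.1 = 7.553 mm
D − Pe = 154.986 − 7.553 = 147.433 mm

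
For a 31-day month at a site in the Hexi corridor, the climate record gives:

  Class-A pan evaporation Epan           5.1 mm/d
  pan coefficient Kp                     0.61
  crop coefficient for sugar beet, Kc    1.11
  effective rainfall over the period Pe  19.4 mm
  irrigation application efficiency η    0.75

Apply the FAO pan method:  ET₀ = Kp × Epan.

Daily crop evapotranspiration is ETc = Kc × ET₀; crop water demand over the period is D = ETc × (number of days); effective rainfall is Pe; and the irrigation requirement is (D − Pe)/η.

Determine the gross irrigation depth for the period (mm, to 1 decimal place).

ET₀ = 0.61 × 5.1 = 3.1110 mm/d
ETc = Kc × ET₀ = 1.11 × 3.1110 = 3.4532 mm/d
Crop demand D = ETc × 31 d = 3.4532 × 31 = 107.049 mm
D − Pe = 107.049 − 19.4 = 87.649 mm
Gross irrigation = 87.649 / 0.75 = 116.865 mm

116.9 mm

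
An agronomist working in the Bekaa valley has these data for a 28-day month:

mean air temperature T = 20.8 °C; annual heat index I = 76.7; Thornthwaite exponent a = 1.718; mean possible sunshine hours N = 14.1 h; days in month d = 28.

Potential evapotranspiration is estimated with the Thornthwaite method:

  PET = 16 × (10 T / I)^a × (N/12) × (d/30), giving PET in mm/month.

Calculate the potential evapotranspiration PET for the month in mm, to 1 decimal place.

10T/I = 10 × 20.8 / 76.7 = 2.7119
(10T/I)^a = 2.7119^1.718 = 5.5509
Uncorrected PET = 16 × 5.5509 = 88.814 mm
Correction = (N/12)(d/30) = (14.1/12)(28/30) = 1.0967
PET = 88.814 × 1.0967 = 97.402 mm/month

97.4 mm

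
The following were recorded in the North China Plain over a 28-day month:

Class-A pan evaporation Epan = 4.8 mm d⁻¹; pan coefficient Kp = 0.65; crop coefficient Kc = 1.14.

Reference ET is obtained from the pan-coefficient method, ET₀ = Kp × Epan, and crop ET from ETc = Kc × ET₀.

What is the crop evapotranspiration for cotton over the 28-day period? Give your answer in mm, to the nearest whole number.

100 mm

ET₀ = 0.65 × 4.8 = 3.1200 mm/d
ETc = Kc × ET₀ = 1.14 × 3.1200 = 3.5568 mm/d
Over 28 days: 3.5568 × 28 = 99.590 mm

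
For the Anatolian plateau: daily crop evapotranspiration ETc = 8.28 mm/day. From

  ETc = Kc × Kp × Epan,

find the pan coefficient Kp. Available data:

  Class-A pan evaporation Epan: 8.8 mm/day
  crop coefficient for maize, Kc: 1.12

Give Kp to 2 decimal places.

0.84

ETc = Kc × Kp × Epan  ⇒  Kp = ETc / (Kc × Epan)
Kp = 8.28 / (1.12 × 8.8) = 8.28 / 9.856 = 0.8401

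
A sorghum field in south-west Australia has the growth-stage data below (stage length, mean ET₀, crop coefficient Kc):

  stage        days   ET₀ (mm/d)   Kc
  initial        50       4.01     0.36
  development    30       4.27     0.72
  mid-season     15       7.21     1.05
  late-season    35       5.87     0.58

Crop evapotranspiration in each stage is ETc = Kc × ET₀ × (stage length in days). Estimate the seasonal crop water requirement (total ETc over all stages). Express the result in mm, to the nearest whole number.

397 mm

initial: 0.36 × 4.01 × 50 = 72.18 mm
development: 0.72 × 4.27 × 30 = 92.23 mm
mid-season: 1.05 × 7.21 × 15 = 113.56 mm
late-season: 0.58 × 5.87 × 35 = 119.16 mm
Seasonal total = 397.13 mm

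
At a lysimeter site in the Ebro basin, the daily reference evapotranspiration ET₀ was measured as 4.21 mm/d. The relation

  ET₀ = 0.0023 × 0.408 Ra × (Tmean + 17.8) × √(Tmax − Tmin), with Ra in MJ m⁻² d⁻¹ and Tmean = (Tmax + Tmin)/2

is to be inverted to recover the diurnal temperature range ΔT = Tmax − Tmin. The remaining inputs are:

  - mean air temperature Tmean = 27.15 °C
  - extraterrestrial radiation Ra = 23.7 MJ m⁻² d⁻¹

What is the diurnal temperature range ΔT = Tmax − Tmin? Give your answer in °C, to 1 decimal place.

17.7 °C

√ΔT = ET₀ / [0.0023 × 0.408 × Ra × (Tmean+17.8)] = 4.21 / (0.0023 × 9.6696 × 44.95) = 4.2113
ΔT = 4.2113² = 17.735 °C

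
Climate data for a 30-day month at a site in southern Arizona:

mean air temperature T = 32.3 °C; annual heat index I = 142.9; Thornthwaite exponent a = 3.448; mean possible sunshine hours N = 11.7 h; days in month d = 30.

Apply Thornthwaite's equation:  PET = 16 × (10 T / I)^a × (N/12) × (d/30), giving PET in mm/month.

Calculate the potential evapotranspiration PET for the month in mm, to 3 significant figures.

10T/I = 10 × 32.3 / 142.9 = 2.2603
(10T/I)^a = 2.2603^3.448 = 16.6404
Uncorrected PET = 16 × 16.6404 = 266.246 mm
Correction = (N/12)(d/30) = (11.7/12)(30/30) = 0.9750
PET = 266.246 × 0.9750 = 259.590 mm/month

260 mm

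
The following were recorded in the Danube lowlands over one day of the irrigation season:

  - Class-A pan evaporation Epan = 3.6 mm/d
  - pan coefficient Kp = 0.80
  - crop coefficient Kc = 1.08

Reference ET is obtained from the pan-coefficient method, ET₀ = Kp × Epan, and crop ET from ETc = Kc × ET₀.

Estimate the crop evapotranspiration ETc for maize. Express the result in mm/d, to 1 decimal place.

ET₀ = 0.80 × 3.6 = 2.8800 mm/d
ETc = Kc × ET₀ = 1.08 × 2.8800 = 3.1104 mm/d

3.1 mm/d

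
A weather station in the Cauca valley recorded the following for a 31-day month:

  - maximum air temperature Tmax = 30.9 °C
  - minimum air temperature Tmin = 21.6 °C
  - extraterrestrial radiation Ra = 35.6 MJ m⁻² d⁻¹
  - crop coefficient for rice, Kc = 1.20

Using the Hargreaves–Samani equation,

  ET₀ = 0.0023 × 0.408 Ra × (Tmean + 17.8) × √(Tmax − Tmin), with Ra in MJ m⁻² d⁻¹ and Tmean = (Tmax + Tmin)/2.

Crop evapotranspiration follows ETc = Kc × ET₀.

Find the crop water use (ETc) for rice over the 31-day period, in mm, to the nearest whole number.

167 mm

Tmean = (30.9 + 21.6)/2 = 26.25 °C
0.408 Ra = 0.408 × 35.6 = 14.5248 mm/d equivalent
ET₀ = 0.0023 × 14.5248 × (26.25 + 17.8) × √9.3 = 0.0023 × 14.5248 × 44.05 × 3.0496 = 4.4877 mm/d
ETc = Kc × ET₀ = 1.20 × 4.4877 = 5.3852 mm/d
Over 31 days: 5.3852 × 31 = 166.941 mm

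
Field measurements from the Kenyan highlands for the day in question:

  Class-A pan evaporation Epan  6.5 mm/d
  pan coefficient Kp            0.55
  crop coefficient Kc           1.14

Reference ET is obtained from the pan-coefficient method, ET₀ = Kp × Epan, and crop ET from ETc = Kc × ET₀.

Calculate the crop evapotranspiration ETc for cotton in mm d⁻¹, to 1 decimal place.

4.1 mm d⁻¹

ET₀ = 0.55 × 6.5 = 3.5750 mm/d
ETc = Kc × ET₀ = 1.14 × 3.5750 = 4.0755 mm/d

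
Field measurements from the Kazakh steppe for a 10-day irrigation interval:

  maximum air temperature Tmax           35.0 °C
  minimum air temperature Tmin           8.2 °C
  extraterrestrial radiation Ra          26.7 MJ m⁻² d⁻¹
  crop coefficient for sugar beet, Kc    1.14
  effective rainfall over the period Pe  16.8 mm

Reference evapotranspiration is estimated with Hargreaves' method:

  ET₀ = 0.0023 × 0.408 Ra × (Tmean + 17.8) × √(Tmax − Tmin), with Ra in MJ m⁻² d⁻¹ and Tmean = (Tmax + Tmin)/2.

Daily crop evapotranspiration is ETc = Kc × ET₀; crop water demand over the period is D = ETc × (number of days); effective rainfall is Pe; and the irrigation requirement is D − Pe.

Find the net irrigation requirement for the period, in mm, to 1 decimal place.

41.5 mm

Tmean = (35.0 + 8.2)/2 = 21.60 °C
0.408 Ra = 0.408 × 26.7 = 10.8936 mm/d equivalent
ET₀ = 0.0023 × 10.8936 × (21.60 + 17.8) × √26.8 = 0.0023 × 10.8936 × 39.40 × 5.1769 = 5.1105 mm/d
ETc = Kc × ET₀ = 1.14 × 5.1105 = 5.8260 mm/d
Crop demand D = ETc × 10 d = 5.8260 × 10 = 58.260 mm
D − Pe = 58.260 − 16.8 = 41.460 mm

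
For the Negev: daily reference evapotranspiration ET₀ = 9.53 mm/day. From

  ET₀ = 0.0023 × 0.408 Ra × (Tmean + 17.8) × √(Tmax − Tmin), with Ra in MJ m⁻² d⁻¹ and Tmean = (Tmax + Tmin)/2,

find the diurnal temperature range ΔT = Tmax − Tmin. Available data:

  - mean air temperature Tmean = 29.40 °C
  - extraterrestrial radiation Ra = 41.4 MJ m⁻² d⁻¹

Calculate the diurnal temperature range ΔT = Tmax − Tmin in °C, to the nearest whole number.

27 °C

√ΔT = ET₀ / [0.0023 × 0.408 × Ra × (Tmean+17.8)] = 9.53 / (0.0023 × 16.8912 × 47.20) = 5.1971
ΔT = 5.1971² = 27.010 °C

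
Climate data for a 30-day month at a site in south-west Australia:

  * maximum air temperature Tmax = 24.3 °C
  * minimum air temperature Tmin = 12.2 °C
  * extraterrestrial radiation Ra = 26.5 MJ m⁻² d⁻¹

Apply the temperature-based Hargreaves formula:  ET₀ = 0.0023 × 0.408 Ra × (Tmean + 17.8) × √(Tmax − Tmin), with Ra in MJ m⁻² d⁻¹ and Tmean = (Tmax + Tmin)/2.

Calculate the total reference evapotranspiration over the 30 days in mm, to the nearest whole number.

94 mm

Tmean = (24.3 + 12.2)/2 = 18.25 °C
0.408 Ra = 0.408 × 26.5 = 10.8120 mm/d equivalent
ET₀ = 0.0023 × 10.8120 × (18.25 + 17.8) × √12.1 = 0.0023 × 10.8120 × 36.05 × 3.4785 = 3.1184 mm/d
Over 30 days: 3.1184 × 30 = 93.552 mm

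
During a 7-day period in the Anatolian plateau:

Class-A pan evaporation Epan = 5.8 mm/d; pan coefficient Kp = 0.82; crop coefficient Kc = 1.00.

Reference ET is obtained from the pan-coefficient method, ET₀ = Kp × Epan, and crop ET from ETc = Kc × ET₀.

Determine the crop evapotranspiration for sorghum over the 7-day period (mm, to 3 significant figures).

ET₀ = 0.82 × 5.8 = 4.7560 mm/d
ETc = Kc × ET₀ = 1.00 × 4.7560 = 4.7560 mm/d
Over 7 days: 4.7560 × 7 = 33.292 mm

33.3 mm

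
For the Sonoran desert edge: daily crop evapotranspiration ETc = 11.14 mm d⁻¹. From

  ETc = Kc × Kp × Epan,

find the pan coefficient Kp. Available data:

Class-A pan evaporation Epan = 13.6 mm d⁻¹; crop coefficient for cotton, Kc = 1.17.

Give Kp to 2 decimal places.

0.70

ETc = Kc × Kp × Epan  ⇒  Kp = ETc / (Kc × Epan)
Kp = 11.14 / (1.17 × 13.6) = 11.14 / 15.912 = 0.7001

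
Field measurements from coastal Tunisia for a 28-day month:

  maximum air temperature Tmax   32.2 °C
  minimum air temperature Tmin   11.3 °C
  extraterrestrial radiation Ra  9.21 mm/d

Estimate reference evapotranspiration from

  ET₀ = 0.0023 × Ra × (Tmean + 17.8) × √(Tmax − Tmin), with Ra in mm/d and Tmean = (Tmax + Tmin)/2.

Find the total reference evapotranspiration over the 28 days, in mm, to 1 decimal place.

Tmean = (32.2 + 11.3)/2 = 21.75 °C
ET₀ = 0.0023 × 9.21 × (21.75 + 17.8) × √20.9 = 0.0023 × 9.21 × 39.55 × 4.5717 = 3.8301 mm/d
Over 28 days: 3.8301 × 28 = 107.243 mm

107.2 mm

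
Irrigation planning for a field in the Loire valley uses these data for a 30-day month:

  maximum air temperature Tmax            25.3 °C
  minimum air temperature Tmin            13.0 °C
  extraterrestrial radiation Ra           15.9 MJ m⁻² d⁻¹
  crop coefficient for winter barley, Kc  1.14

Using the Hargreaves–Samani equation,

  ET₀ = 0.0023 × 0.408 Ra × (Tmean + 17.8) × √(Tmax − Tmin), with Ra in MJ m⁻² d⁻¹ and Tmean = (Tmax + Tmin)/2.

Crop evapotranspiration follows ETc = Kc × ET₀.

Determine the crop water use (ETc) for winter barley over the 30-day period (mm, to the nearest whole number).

Tmean = (25.3 + 13.0)/2 = 19.15 °C
0.408 Ra = 0.408 × 15.9 = 6.4872 mm/d equivalent
ET₀ = 0.0023 × 6.4872 × (19.15 + 17.8) × √12.3 = 0.0023 × 6.4872 × 36.95 × 3.5071 = 1.9335 mm/d
ETc = Kc × ET₀ = 1.14 × 1.9335 = 2.2042 mm/d
Over 30 days: 2.2042 × 30 = 66.126 mm

66 mm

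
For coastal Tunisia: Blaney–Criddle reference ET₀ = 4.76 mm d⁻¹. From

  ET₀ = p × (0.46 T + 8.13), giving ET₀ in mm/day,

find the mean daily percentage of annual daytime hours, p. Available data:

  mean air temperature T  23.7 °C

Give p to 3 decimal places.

p = ET₀ / (0.46 T + 8.13) = 4.76 / (0.46 × 23.7 + 8.13) = 4.76 / 19.032 = 0.2501

0.250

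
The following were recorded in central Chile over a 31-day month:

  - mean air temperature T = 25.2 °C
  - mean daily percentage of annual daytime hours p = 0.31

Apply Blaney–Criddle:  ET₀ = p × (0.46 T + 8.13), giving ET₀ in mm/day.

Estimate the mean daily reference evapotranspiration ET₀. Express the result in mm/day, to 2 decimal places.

6.11 mm/day

ET₀ = 0.31 × (0.46 × 25.2 + 8.13) = 0.31 × 19.722 = 6.1138 mm/d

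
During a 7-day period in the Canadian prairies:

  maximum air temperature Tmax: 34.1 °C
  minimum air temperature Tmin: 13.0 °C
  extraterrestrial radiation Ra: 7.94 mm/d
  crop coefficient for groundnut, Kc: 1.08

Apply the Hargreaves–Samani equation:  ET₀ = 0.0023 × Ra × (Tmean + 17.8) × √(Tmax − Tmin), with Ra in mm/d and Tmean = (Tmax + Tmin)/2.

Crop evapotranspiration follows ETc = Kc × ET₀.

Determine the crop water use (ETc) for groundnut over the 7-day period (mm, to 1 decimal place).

Tmean = (34.1 + 13.0)/2 = 23.55 °C
ET₀ = 0.0023 × 7.94 × (23.55 + 17.8) × √21.1 = 0.0023 × 7.94 × 41.35 × 4.5935 = 3.4687 mm/d
ETc = Kc × ET₀ = 1.08 × 3.4687 = 3.7462 mm/d
Over 7 days: 3.7462 × 7 = 26.223 mm

26.2 mm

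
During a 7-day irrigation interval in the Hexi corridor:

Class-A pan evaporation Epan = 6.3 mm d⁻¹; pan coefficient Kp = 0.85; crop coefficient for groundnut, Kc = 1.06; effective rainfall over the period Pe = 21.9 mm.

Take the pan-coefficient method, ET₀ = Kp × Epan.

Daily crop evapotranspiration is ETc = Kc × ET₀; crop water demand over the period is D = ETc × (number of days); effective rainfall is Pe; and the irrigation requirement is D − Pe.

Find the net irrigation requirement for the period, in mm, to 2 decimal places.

17.83 mm

ET₀ = 0.85 × 6.3 = 5.3550 mm/d
ETc = Kc × ET₀ = 1.06 × 5.3550 = 5.6763 mm/d
Crop demand D = ETc × 7 d = 5.6763 × 7 = 39.734 mm
D − Pe = 39.734 − 21.9 = 17.834 mm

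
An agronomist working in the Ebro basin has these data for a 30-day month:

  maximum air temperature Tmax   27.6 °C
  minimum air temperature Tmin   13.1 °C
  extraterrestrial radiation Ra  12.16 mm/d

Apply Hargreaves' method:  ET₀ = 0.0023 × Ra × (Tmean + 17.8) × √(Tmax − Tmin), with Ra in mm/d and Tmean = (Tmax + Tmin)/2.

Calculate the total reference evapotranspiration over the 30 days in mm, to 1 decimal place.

121.9 mm

Tmean = (27.6 + 13.1)/2 = 20.35 °C
ET₀ = 0.0023 × 12.16 × (20.35 + 17.8) × √14.5 = 0.0023 × 12.16 × 38.15 × 3.8079 = 4.0630 mm/d
Over 30 days: 4.0630 × 30 = 121.890 mm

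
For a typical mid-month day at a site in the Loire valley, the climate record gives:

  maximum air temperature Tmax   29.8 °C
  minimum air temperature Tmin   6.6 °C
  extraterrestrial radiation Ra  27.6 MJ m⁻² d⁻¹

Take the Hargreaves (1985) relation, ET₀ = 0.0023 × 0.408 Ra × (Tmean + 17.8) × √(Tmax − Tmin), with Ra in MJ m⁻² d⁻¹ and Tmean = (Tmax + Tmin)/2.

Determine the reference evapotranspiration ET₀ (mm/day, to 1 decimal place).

Tmean = (29.8 + 6.6)/2 = 18.20 °C
0.408 Ra = 0.408 × 27.6 = 11.2608 mm/d equivalent
ET₀ = 0.0023 × 11.2608 × (18.20 + 17.8) × √23.2 = 0.0023 × 11.2608 × 36.00 × 4.8166 = 4.4910 mm/d

4.5 mm/day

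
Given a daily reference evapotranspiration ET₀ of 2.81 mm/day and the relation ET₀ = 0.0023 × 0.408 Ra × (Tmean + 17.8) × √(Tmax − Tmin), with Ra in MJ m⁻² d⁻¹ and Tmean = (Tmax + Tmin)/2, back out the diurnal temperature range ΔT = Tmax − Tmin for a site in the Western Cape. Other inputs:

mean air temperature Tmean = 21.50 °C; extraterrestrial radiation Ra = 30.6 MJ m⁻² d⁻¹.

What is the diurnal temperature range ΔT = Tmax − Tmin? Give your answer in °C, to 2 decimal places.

√ΔT = ET₀ / [0.0023 × 0.408 × Ra × (Tmean+17.8)] = 2.81 / (0.0023 × 12.4848 × 39.30) = 2.4900
ΔT = 2.4900² = 6.200 °C

6.20 °C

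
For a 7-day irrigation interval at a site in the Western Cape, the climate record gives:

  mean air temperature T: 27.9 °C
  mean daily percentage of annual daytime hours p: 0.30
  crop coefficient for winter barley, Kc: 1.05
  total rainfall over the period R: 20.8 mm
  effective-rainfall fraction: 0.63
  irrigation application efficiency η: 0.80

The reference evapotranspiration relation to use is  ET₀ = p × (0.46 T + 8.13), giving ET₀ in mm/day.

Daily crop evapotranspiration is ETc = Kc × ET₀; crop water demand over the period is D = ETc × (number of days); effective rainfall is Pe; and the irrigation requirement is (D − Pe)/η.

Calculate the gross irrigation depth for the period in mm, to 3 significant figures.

41.4 mm

ET₀ = 0.30 × (0.46 × 27.9 + 8.13) = 0.30 × 20.964 = 6.2892 mm/d
ETc = Kc × ET₀ = 1.05 × 6.2892 = 6.6037 mm/d
Crop demand D = ETc × 7 d = 6.6037 × 7 = 46.226 mm
Pe = 0.63 × 20.8 = 13.104 mm
D − Pe = 46.226 − 13.104 = 33.122 mm
Gross irrigation = 33.122 / 0.80 = 41.403 mm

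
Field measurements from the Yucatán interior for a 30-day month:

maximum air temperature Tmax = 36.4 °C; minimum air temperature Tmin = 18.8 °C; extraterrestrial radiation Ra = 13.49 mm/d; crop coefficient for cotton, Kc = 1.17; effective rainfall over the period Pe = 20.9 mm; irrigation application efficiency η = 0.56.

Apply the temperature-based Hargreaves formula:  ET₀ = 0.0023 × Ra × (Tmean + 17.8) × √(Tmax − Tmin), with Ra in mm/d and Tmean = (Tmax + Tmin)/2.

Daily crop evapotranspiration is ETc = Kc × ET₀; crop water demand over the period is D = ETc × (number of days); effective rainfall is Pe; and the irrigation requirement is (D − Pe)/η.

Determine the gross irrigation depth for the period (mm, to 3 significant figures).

Tmean = (36.4 + 18.8)/2 = 27.60 °C
ET₀ = 0.0023 × 13.49 × (27.60 + 17.8) × √17.6 = 0.0023 × 13.49 × 45.40 × 4.1952 = 5.9095 mm/d
ETc = Kc × ET₀ = 1.17 × 5.9095 = 6.9141 mm/d
Crop demand D = ETc × 30 d = 6.9141 × 30 = 207.423 mm
D − Pe = 207.423 − 20.9 = 186.523 mm
Gross irrigation = 186.523 / 0.56 = 333.077 mm

333 mm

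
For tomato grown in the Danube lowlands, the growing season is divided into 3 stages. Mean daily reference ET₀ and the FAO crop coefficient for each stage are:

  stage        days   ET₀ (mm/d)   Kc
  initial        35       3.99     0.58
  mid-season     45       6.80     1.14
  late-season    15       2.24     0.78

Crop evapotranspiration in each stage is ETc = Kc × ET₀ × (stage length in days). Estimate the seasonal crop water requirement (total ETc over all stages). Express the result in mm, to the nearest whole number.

456 mm

initial: 0.58 × 3.99 × 35 = 81.00 mm
mid-season: 1.14 × 6.80 × 45 = 348.84 mm
late-season: 0.78 × 2.24 × 15 = 26.21 mm
Seasonal total = 456.05 mm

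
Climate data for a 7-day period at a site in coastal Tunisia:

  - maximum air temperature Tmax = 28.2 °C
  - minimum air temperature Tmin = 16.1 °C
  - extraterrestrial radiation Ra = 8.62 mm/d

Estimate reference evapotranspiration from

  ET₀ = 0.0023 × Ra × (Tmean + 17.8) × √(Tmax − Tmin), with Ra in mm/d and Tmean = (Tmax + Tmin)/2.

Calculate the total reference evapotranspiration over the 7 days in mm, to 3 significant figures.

19.3 mm

Tmean = (28.2 + 16.1)/2 = 22.15 °C
ET₀ = 0.0023 × 8.62 × (22.15 + 17.8) × √12.1 = 0.0023 × 8.62 × 39.95 × 3.4785 = 2.7551 mm/d
Over 7 days: 2.7551 × 7 = 19.286 mm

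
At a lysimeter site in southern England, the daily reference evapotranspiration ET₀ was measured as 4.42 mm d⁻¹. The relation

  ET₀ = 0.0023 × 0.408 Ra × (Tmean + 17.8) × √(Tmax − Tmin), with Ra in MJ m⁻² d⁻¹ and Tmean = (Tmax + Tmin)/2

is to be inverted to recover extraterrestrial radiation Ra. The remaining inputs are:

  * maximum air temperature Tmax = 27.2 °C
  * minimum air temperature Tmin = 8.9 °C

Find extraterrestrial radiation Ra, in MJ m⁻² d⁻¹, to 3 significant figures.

Tmean = (27.2+8.9)/2 = 18.05 °C; ΔT = 18.3
Ra = ET₀ / [0.0023 × 0.408 × (Tmean+17.8) × √ΔT]
   = 4.42 / (0.0023 × 0.408 × 35.85 × 4.2778) = 30.713 MJ m⁻² d⁻¹

30.7 MJ m⁻² d⁻¹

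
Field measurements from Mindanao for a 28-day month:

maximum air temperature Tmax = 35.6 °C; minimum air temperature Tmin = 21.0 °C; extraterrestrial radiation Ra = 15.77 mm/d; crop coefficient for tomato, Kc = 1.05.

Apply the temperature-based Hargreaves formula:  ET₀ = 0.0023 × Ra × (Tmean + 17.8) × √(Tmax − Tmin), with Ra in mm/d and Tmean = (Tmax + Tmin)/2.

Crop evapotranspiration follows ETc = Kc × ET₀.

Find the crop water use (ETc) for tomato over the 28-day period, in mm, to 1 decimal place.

Tmean = (35.6 + 21.0)/2 = 28.30 °C
ET₀ = 0.0023 × 15.77 × (28.30 + 17.8) × √14.6 = 0.0023 × 15.77 × 46.10 × 3.8210 = 6.3891 mm/d
ETc = Kc × ET₀ = 1.05 × 6.3891 = 6.7086 mm/d
Over 28 days: 6.7086 × 28 = 187.841 mm

187.8 mm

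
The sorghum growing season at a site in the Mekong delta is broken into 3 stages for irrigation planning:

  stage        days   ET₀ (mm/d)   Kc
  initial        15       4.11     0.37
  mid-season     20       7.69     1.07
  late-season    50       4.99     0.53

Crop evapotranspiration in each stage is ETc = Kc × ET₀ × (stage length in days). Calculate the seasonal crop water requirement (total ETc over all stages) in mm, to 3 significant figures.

initial: 0.37 × 4.11 × 15 = 22.81 mm
mid-season: 1.07 × 7.69 × 20 = 164.57 mm
late-season: 0.53 × 4.99 × 50 = 132.24 mm
Seasonal total = 319.62 mm

320 mm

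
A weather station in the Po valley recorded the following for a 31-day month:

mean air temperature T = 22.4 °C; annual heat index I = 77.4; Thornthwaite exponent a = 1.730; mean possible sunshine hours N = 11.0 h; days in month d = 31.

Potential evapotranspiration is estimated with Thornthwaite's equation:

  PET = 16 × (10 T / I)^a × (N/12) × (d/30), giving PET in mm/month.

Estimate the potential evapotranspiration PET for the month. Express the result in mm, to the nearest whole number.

10T/I = 10 × 22.4 / 77.4 = 2.8941
(10T/I)^a = 2.8941^1.730 = 6.2866
Uncorrected PET = 16 × 6.2866 = 100.586 mm
Correction = (N/12)(d/30) = (11.0/12)(31/30) = 0.9472
PET = 100.586 × 0.9472 = 95.275 mm/month

95 mm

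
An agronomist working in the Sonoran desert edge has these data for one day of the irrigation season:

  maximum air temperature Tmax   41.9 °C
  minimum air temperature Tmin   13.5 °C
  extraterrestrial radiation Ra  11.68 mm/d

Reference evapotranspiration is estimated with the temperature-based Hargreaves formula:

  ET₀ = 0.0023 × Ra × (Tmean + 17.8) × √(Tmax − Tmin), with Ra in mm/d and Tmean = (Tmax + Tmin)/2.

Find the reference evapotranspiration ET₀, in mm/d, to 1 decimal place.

Tmean = (41.9 + 13.5)/2 = 27.70 °C
ET₀ = 0.0023 × 11.68 × (27.70 + 17.8) × √28.4 = 0.0023 × 11.68 × 45.50 × 5.3292 = 6.5139 mm/d

6.5 mm/d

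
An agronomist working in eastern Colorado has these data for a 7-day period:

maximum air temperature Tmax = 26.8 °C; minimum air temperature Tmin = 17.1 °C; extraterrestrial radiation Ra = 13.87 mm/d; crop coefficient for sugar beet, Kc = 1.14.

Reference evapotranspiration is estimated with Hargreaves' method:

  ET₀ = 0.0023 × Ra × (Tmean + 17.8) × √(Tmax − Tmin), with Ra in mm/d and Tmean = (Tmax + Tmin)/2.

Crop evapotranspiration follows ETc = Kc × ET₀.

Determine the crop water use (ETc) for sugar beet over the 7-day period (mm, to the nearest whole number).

32 mm

Tmean = (26.8 + 17.1)/2 = 21.95 °C
ET₀ = 0.0023 × 13.87 × (21.95 + 17.8) × √9.7 = 0.0023 × 13.87 × 39.75 × 3.1145 = 3.9494 mm/d
ETc = Kc × ET₀ = 1.14 × 3.9494 = 4.5023 mm/d
Over 7 days: 4.5023 × 7 = 31.516 mm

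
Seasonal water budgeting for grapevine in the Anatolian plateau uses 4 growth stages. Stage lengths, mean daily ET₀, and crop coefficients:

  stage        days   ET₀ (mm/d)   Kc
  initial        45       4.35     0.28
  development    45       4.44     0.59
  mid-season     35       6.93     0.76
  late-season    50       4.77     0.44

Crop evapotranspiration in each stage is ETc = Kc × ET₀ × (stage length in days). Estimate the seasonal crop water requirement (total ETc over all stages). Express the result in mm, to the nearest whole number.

462 mm

initial: 0.28 × 4.35 × 45 = 54.81 mm
development: 0.59 × 4.44 × 45 = 117.88 mm
mid-season: 0.76 × 6.93 × 35 = 184.34 mm
late-season: 0.44 × 4.77 × 50 = 104.94 mm
Seasonal total = 461.97 mm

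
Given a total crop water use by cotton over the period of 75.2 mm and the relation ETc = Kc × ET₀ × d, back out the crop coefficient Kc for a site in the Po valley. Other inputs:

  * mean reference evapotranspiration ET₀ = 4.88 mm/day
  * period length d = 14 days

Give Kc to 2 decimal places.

1.10

ETc = Kc × ET₀ × d  ⇒  Kc = ETc / (ET₀ × d)
Kc = 75.2 / (4.88 × 14) = 75.2 / 68.32 = 1.1007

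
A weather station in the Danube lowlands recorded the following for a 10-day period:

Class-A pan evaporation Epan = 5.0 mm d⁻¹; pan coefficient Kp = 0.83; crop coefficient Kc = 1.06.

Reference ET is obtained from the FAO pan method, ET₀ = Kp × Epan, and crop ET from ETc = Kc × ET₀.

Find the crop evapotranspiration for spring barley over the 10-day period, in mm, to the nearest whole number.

44 mm

ET₀ = 0.83 × 5.0 = 4.1500 mm/d
ETc = Kc × ET₀ = 1.06 × 4.1500 = 4.3990 mm/d
Over 10 days: 4.3990 × 10 = 43.990 mm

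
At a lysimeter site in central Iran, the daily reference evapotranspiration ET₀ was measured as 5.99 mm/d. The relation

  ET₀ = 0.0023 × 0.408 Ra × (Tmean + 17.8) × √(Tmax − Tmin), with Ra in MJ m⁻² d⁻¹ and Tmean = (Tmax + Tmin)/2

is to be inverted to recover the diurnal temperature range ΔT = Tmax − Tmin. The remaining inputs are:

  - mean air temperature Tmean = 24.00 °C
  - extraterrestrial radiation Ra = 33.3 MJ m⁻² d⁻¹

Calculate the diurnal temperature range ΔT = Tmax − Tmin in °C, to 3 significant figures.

√ΔT = ET₀ / [0.0023 × 0.408 × Ra × (Tmean+17.8)] = 5.99 / (0.0023 × 13.5864 × 41.80) = 4.5858
ΔT = 4.5858² = 21.030 °C

21.0 °C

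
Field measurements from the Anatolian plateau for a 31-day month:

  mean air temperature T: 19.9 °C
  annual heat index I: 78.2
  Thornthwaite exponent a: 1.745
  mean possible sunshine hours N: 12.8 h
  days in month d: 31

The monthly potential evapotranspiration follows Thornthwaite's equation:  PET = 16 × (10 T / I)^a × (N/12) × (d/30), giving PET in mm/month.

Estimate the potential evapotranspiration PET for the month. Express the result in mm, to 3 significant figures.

90.0 mm

10T/I = 10 × 19.9 / 78.2 = 2.5448
(10T/I)^a = 2.5448^1.745 = 5.1035
Uncorrected PET = 16 × 5.1035 = 81.656 mm
Correction = (N/12)(d/30) = (12.8/12)(31/30) = 1.1022
PET = 81.656 × 1.1022 = 90.001 mm/month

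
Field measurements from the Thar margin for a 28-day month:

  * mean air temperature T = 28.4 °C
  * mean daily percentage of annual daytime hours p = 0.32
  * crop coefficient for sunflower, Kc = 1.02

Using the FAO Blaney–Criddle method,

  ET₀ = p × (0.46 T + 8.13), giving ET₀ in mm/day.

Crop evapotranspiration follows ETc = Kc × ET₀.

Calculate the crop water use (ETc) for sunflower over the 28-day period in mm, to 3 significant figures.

ET₀ = 0.32 × (0.46 × 28.4 + 8.13) = 0.32 × 21.194 = 6.7821 mm/d
ETc = Kc × ET₀ = 1.02 × 6.7821 = 6.9177 mm/d
Over 28 days: 6.9177 × 28 = 193.696 mm

194 mm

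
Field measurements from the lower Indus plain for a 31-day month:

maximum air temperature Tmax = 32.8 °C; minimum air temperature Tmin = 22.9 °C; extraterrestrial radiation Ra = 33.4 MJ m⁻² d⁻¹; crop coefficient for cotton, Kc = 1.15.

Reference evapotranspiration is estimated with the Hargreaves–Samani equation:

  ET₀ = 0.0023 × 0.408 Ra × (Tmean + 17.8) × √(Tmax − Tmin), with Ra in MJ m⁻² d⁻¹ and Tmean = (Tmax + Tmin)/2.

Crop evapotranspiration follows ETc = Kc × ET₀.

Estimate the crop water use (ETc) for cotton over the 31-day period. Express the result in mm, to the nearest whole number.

Tmean = (32.8 + 22.9)/2 = 27.85 °C
0.408 Ra = 0.408 × 33.4 = 13.6272 mm/d equivalent
ET₀ = 0.0023 × 13.6272 × (27.85 + 17.8) × √9.9 = 0.0023 × 13.6272 × 45.65 × 3.1464 = 4.5018 mm/d
ETc = Kc × ET₀ = 1.15 × 4.5018 = 5.1771 mm/d
Over 31 days: 5.1771 × 31 = 160.490 mm

160 mm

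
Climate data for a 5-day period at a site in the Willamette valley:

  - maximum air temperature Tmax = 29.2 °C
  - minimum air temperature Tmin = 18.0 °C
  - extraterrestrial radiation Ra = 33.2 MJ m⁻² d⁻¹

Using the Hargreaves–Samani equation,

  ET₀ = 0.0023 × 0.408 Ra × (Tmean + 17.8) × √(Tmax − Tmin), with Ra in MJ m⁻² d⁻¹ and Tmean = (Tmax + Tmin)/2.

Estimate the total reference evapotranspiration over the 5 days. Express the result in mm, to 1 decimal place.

21.6 mm

Tmean = (29.2 + 18.0)/2 = 23.60 °C
0.408 Ra = 0.408 × 33.2 = 13.5456 mm/d equivalent
ET₀ = 0.0023 × 13.5456 × (23.60 + 17.8) × √11.2 = 0.0023 × 13.5456 × 41.40 × 3.3466 = 4.3165 mm/d
Over 5 days: 4.3165 × 5 = 21.583 mm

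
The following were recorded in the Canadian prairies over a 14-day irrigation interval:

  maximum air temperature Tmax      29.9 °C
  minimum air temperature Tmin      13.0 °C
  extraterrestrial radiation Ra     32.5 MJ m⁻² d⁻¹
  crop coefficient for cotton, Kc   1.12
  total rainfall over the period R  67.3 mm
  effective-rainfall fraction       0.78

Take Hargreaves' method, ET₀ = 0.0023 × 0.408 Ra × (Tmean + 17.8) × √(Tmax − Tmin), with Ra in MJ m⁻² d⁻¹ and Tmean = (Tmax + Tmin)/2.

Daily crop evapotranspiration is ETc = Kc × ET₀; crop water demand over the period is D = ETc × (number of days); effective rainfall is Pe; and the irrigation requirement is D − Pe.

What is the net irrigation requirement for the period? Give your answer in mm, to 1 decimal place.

Tmean = (29.9 + 13.0)/2 = 21.45 °C
0.408 Ra = 0.408 × 32.5 = 13.2600 mm/d equivalent
ET₀ = 0.0023 × 13.2600 × (21.45 + 17.8) × √16.9 = 0.0023 × 13.2600 × 39.25 × 4.1110 = 4.9211 mm/d
ETc = Kc × ET₀ = 1.12 × 4.9211 = 5.5116 mm/d
Crop demand D = ETc × 14 d = 5.5116 × 14 = 77.162 mm
Pe = 0.78 × 67.3 = 52.494 mm
D − Pe = 77.162 − 52.494 = 24.668 mm

24.7 mm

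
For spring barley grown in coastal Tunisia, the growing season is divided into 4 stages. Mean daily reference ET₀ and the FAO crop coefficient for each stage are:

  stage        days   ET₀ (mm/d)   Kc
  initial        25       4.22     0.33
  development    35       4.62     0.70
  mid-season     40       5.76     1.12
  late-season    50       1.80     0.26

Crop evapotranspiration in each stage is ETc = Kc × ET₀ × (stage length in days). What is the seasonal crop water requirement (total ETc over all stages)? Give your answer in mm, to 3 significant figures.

initial: 0.33 × 4.22 × 25 = 34.82 mm
development: 0.70 × 4.62 × 35 = 113.19 mm
mid-season: 1.12 × 5.76 × 40 = 258.05 mm
late-season: 0.26 × 1.80 × 50 = 23.40 mm
Seasonal total = 429.46 mm

429 mm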